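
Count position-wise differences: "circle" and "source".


Comparing character by character (same length = 6):
  Pos 0: 'c' vs 's' !=
  Pos 1: 'i' vs 'o' !=
  Pos 2: 'r' vs 'u' !=
  Pos 3: 'c' vs 'r' !=
  Pos 4: 'l' vs 'c' !=
  Pos 5: 'e' vs 'e' =
Hamming distance = 5


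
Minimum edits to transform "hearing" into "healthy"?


Word 1: "hearing" (length 7)
Word 2: "healthy" (length 7)
One optimal edit sequence (insert/delete/substitute each cost 1):
  1. keep 'h'
  2. keep 'e'
  3. keep 'a'
  4. substitute 'r' -> 'l'  (+1)
  5. substitute 'i' -> 't'  (+1)
  6. substitute 'n' -> 'h'  (+1)
  7. substitute 'g' -> 'y'  (+1)
Total edit operations: 4
Edit distance = 4


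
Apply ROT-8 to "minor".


Word: "minor"
Shift: 8
Each letter → (letter + shift) mod 26:
  'm' (12) + 8 = 20 → 'u'
  'i' (8) + 8 = 16 → 'q'
  'n' (13) + 8 = 21 → 'v'
  'o' (14) + 8 = 22 → 'w'
  'r' (17) + 8 = 25 → 'z'
Result = "uqvwz"


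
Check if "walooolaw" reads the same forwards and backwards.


Word: "walooolaw"
Reversed: "walooolaw"
Forward == Backward? walooolaw == walooolaw
Palindrome = Yes


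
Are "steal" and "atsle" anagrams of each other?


Word 1: "steal" → sorted: aelst
Word 2: "atsle" → sorted: aelst
Same letters? aelst == aelst
Anagram = Yes


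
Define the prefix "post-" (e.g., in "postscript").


Prefix: post-
As in: postscript -> post- + script
Meaning = after


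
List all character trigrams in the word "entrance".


Word: "entrance" (length 8)
Number of trigrams = 8 - 3 + 1 = 6
  Position 0: "ent"
  Position 1: "ntr"
  Position 2: "tra"
  Position 3: "ran"
  Position 4: "anc"
  Position 5: "nce"
Trigrams = "ent", "ntr", "tra", "ran", "anc", "nce"


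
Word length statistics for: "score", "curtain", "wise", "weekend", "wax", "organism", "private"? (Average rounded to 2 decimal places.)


Lengths: "score"=5, "curtain"=7, "wise"=4, "weekend"=7, "wax"=3, "organism"=8, "private"=7
Sum = 41, Count = 7
Average = 41/7 = 5.86
= avg=5.86, min=3, max=8


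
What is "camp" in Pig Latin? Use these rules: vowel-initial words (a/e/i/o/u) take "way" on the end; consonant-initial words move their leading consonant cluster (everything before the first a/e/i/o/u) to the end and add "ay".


Word: "camp"
Starts with consonant(s) → move to end, add 'ay'
Consonant cluster: "c"
Pig Latin = "ampcay"


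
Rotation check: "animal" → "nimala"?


Word: "animal", Candidate: "nimala"
Method: check if candidate is substring of word+word
"animalanimal" contains "nimala"? Yes
Is rotation = Yes


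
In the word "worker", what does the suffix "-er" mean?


Suffix: -er
Example: worker (work + -er)
Meaning = one who / more


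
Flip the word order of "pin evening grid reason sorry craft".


Original: "pin evening grid reason sorry craft"
Words (1..n): pin | evening | grid | reason | sorry | craft
Reversed (n..1): craft | sorry | reason | grid | evening | pin
Result = "craft sorry reason grid evening pin"


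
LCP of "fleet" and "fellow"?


Word 1: "fleet"
Word 2: "fellow"
Comparing from start:
  Pos 0: 'f' == 'f'
  Pos 1: 'l' != 'e' (stop)
LCP = "f" (length 1)


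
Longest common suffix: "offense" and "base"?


Word 1: "offense"
Word 2: "base"
Comparing from end:
  Pos -1: 'e' == 'e'
  Pos -2: 's' == 's'
  Pos -3: 'n' != 'a' (stop)
LCS = "se" (length 2)


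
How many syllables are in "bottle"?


Word: "bottle"
Syllable breakdown: bot-tle
Counting: 2 parts
= 2 syllables


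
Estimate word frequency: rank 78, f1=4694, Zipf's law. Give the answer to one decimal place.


Zipf's law: f(r) = f(1) / r
f(1) = 4694
f(78) = 4694 / 78
= 60.2 occurrences


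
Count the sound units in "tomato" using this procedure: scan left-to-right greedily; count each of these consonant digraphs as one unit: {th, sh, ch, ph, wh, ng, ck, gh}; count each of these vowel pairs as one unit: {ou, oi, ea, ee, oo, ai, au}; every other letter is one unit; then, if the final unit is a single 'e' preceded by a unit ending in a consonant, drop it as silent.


Word: "tomato" (6 letters)
Left-to-right scan:
  [1] 't' (letter)
  [2] 'o' (letter)
  [3] 'm' (letter)
  [4] 'a' (letter)
  [5] 't' (letter)
  [6] 'o' (letter)
Units from scan: 6
Sound units = 6 units


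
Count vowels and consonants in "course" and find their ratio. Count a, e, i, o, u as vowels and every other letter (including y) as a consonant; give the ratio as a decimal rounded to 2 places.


Word: "course"
Vowels (a,e,i,o,u): 3
Consonants: 3
Ratio = 3/3
= 1.00


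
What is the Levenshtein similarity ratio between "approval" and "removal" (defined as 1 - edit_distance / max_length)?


Word 1: "approval" (length 8)
Word 2: "removal" (length 7)
One optimal edit sequence:
  1. delete 'a'  (+1)
  2. substitute 'p' -> 'r'  (+1)
  3. substitute 'p' -> 'e'  (+1)
  4. substitute 'r' -> 'm'  (+1)
  5. keep 'o'
  6. keep 'v'
  7. keep 'a'
  8. keep 'l'
Edit distance = 4
Max length = max(8, 7) = 8
Similarity = 1 - 4/8
= 0.5000


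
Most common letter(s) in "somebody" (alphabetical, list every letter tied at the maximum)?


Word: "somebody"
Letter counts:
  'b': 1
  'd': 1
  'e': 1
  'm': 1
  'o': 2
  's': 1
  'y': 1
Maximum count = 2
Most frequent = 'o' (2 times each)


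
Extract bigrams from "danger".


Word: "danger" (length 6)
Number of bigrams = 6 - 2 + 1 = 5
  Position 0: "da"
  Position 1: "an"
  Position 2: "ng"
  Position 3: "ge"
  Position 4: "er"
Bigrams = "da", "an", "ng", "ge", "er"


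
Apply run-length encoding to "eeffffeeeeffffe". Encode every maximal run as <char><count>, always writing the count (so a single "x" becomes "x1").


String: "eeffffeeeeffffe"
Scanning for consecutive runs:
  'e' x 2
  'f' x 4
  'e' x 4
  'f' x 4
  'e' x 1
RLE = "e2f4e4f4e1"


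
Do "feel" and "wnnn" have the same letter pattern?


Pattern of "feel": [0, 1, 1, 2]
Pattern of "wnnn": [0, 1, 1, 1]
Patterns do not match
Same pattern = No


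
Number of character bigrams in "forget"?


Word: "forget" (length 6)
Number of 2-grams = length - 2 + 1 = 6 - 2 + 1
= 5


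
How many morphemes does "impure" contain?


Word: "impure"
Morphemes: im- / pure
Each morpheme carries meaning
= 2 morphemes


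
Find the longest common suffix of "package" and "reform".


Word 1: "package"
Word 2: "reform"
Comparing from end:
  Pos -1: 'e' != 'm' (stop)
LCS = "" (length 0)


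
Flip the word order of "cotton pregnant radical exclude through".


Original: "cotton pregnant radical exclude through"
Words (1..n): cotton | pregnant | radical | exclude | through
Reversed (n..1): through | exclude | radical | pregnant | cotton
Result = "through exclude radical pregnant cotton"


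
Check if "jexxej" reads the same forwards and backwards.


Word: "jexxej"
Reversed: "jexxej"
Forward == Backward? jexxej == jexxej
Palindrome = Yes


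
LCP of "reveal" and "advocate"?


Word 1: "reveal"
Word 2: "advocate"
Comparing from start:
  Pos 0: 'r' != 'a' (stop)
LCP = "" (length 0)


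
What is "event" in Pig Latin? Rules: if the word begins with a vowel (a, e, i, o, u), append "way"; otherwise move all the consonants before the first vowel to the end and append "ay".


Word: "event"
Starts with vowel → add 'way'
Pig Latin = "eventway"


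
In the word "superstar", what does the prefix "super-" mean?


Prefix: super-
Example: superstar = super- + star
Meaning = above / beyond


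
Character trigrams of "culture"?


Word: "culture" (length 7)
Number of trigrams = 7 - 3 + 1 = 5
  Position 0: "cul"
  Position 1: "ult"
  Position 2: "ltu"
  Position 3: "tur"
  Position 4: "ure"
Trigrams = "cul", "ult", "ltu", "tur", "ure"


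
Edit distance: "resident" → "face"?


Word 1: "resident" (length 8)
Word 2: "face" (length 4)
One optimal edit sequence (insert/delete/substitute each cost 1):
  1. delete 'r'  (+1)
  2. delete 'e'  (+1)
  3. substitute 's' -> 'f'  (+1)
  4. substitute 'i' -> 'a'  (+1)
  5. substitute 'd' -> 'c'  (+1)
  6. keep 'e'
  7. delete 'n'  (+1)
  8. delete 't'  (+1)
Total edit operations: 7
Edit distance = 7


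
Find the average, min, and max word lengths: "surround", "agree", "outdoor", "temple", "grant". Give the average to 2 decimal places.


Lengths: "surround"=8, "agree"=5, "outdoor"=7, "temple"=6, "grant"=5
Sum = 31, Count = 5
Average = 31/5 = 6.20
= avg=6.20, min=5, max=8


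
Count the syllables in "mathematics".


Word: "mathematics"
Syllable breakdown: math | e | mat | ics
Counting: 4 parts
= 4 syllables


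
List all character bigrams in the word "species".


Word: "species" (length 7)
Number of bigrams = 7 - 2 + 1 = 6
  Position 0: "sp"
  Position 1: "pe"
  Position 2: "ec"
  Position 3: "ci"
  Position 4: "ie"
  Position 5: "es"
Bigrams = "sp", "pe", "ec", "ci", "ie", "es"


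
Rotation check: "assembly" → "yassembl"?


Word: "assembly", Candidate: "yassembl"
Method: check if candidate is substring of word+word
"assemblyassembly" contains "yassembl"? Yes
Is rotation = Yes


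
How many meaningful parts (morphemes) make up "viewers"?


Word: "viewers"
Morphemes: view / -er / -s
Each morpheme carries meaning
= 3 morphemes


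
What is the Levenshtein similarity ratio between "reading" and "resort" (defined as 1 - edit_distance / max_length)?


Word 1: "reading" (length 7)
Word 2: "resort" (length 6)
One optimal edit sequence:
  1. keep 'r'
  2. keep 'e'
  3. delete 'a'  (+1)
  4. substitute 'd' -> 's'  (+1)
  5. substitute 'i' -> 'o'  (+1)
  6. substitute 'n' -> 'r'  (+1)
  7. substitute 'g' -> 't'  (+1)
Edit distance = 5
Max length = max(7, 6) = 7
Similarity = 1 - 5/7
= 0.2857


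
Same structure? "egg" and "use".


Pattern of "egg": [0, 1, 1]
Pattern of "use": [0, 1, 2]
Patterns do not match
Same pattern = No


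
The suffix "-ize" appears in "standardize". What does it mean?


Suffix: -ize
As in: standardize -> standard + -ize
Meaning = to make


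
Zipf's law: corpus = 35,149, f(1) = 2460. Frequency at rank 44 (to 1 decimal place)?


Zipf's law: f(r) = f(1) / r
f(1) = 2460
f(44) = 2460 / 44
= 55.9 occurrences


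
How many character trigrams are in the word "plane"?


Word: "plane" (length 5)
Number of 3-grams = length - 3 + 1 = 5 - 3 + 1
= 3


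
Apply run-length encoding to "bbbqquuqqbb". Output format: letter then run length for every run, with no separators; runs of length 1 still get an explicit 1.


String: "bbbqquuqqbb"
Scanning for consecutive runs:
  'b' x 3
  'q' x 2
  'u' x 2
  'q' x 2
  'b' x 2
RLE = "b3q2u2q2b2"


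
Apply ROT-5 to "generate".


Word: "generate"
Shift: 5
Each letter → (letter + shift) mod 26:
  'g' (6) + 5 = 11 → 'l'
  'e' (4) + 5 = 9 → 'j'
  'n' (13) + 5 = 18 → 's'
  'e' (4) + 5 = 9 → 'j'
  'r' (17) + 5 = 22 → 'w'
  'a' (0) + 5 = 5 → 'f'
  't' (19) + 5 = 24 → 'y'
  'e' (4) + 5 = 9 → 'j'
Result = "ljsjwfyj"


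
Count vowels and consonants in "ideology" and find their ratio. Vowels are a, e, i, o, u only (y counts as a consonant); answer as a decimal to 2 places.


Word: "ideology"
Vowels (a,e,i,o,u): 4
Consonants: 4
Ratio = 4/4
= 1.00


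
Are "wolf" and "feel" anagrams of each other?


Word 1: "wolf" → sorted: flow
Word 2: "feel" → sorted: eefl
Same letters? flow != eefl
Anagram = No


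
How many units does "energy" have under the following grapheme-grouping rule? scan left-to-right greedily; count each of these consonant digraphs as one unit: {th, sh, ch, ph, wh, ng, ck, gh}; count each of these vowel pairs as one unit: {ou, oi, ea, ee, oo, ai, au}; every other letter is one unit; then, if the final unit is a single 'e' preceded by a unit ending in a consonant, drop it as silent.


Word: "energy" (6 letters)
Left-to-right scan:
  [1] 'e' (letter)
  [2] 'n' (letter)
  [3] 'e' (letter)
  [4] 'r' (letter)
  [5] 'g' (letter)
  [6] 'y' (letter)
Units from scan: 6
Sound units = 6 units


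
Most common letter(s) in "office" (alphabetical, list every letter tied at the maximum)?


Word: "office"
Letter counts:
  'c': 1
  'e': 1
  'f': 2
  'i': 1
  'o': 1
Maximum count = 2
Most frequent = 'f' (2 times each)


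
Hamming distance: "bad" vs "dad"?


Comparing character by character (same length = 3):
  Pos 0: 'b' vs 'd' !=
  Pos 1: 'a' vs 'a' =
  Pos 2: 'd' vs 'd' =
Hamming distance = 1


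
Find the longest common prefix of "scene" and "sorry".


Word 1: "scene"
Word 2: "sorry"
Comparing from start:
  Pos 0: 's' == 's'
  Pos 1: 'c' != 'o' (stop)
LCP = "s" (length 1)


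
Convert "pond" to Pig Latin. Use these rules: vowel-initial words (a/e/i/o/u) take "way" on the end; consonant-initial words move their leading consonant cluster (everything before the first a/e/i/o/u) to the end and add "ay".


Word: "pond"
Starts with consonant(s) → move to end, add 'ay'
Consonant cluster: "p"
Pig Latin = "ondpay"


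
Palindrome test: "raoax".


Word: "raoax"
Reversed: "xaoar"
Forward == Backward? raoax != xaoar
Palindrome = No


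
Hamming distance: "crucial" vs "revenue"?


Comparing character by character (same length = 7):
  Pos 0: 'c' vs 'r' !=
  Pos 1: 'r' vs 'e' !=
  Pos 2: 'u' vs 'v' !=
  Pos 3: 'c' vs 'e' !=
  Pos 4: 'i' vs 'n' !=
  Pos 5: 'a' vs 'u' !=
  Pos 6: 'l' vs 'e' !=
Hamming distance = 7


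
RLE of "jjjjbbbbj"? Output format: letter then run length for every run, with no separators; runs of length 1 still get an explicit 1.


String: "jjjjbbbbj"
Scanning for consecutive runs:
  'j' x 4
  'b' x 4
  'j' x 1
RLE = "j4b4j1"


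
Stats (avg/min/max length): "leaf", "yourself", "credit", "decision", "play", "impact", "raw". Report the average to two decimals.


Lengths: "leaf"=4, "yourself"=8, "credit"=6, "decision"=8, "play"=4, "impact"=6, "raw"=3
Sum = 39, Count = 7
Average = 39/7 = 5.57
= avg=5.57, min=3, max=8


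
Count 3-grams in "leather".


Word: "leather" (length 7)
Number of 3-grams = length - 3 + 1 = 7 - 3 + 1
= 5


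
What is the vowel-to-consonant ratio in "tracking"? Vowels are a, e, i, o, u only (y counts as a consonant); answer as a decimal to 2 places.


Word: "tracking"
Vowels (a,e,i,o,u): 2
Consonants: 6
Ratio = 2/6
= 0.33


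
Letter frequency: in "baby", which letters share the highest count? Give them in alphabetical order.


Word: "baby"
Letter counts:
  'a': 1
  'b': 2
  'y': 1
Maximum count = 2
Most frequent = 'b' (2 times each)


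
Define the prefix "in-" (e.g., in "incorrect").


Prefix: in-
As in: incorrect -> in- + correct
Meaning = not / into


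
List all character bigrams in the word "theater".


Word: "theater" (length 7)
Number of bigrams = 7 - 2 + 1 = 6
  Position 0: "th"
  Position 1: "he"
  Position 2: "ea"
  Position 3: "at"
  Position 4: "te"
  Position 5: "er"
Bigrams = "th", "he", "ea", "at", "te", "er"


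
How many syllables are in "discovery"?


Word: "discovery"
Syllable breakdown: dis · cov · er · y
Counting: 4 parts
= 4 syllables


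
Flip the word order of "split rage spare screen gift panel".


Original: "split rage spare screen gift panel"
Words (1..n): split | rage | spare | screen | gift | panel
Reversed (n..1): panel | gift | screen | spare | rage | split
Result = "panel gift screen spare rage split"


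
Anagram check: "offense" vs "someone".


Word 1: "offense" → sorted: eeffnos
Word 2: "someone" → sorted: eemnoos
Same letters? eeffnos != eemnoos
Anagram = No


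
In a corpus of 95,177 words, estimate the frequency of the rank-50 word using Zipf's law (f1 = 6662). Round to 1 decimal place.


Zipf's law: f(r) = f(1) / r
f(1) = 6662
f(50) = 6662 / 50
= 133.2 occurrences


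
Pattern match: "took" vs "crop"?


Pattern of "took": [0, 1, 1, 2]
Pattern of "crop": [0, 1, 2, 3]
Patterns do not match
Same pattern = No


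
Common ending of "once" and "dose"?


Word 1: "once"
Word 2: "dose"
Comparing from end:
  Pos -1: 'e' == 'e'
  Pos -2: 'c' != 's' (stop)
LCS = "e" (length 1)


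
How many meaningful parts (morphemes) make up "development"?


Word: "development"
Morphemes: develop | -ment
Each morpheme carries meaning
= 2 morphemes


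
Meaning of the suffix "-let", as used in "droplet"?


Suffix: -let
Example: droplet (drop + -let)
Meaning = small


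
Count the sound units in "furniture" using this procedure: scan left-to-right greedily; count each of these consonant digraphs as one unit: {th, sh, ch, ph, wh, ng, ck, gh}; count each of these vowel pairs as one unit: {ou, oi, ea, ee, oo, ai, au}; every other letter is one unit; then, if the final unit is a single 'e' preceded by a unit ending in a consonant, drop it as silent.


Word: "furniture" (9 letters)
Left-to-right scan:
  1. 'f' (letter)
  2. 'u' (letter)
  3. 'r' (letter)
  4. 'n' (letter)
  5. 'i' (letter)
  6. 't' (letter)
  7. 'u' (letter)
  8. 'r' (letter)
  9. 'e' (letter)
Units from scan: 9
Final unit is 'e' after a consonant -> drop as silent (-1)
Sound units = 8 units


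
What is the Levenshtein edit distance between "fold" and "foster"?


Word 1: "fold" (length 4)
Word 2: "foster" (length 6)
One optimal edit sequence (insert/delete/substitute each cost 1):
  1. keep 'f'
  2. keep 'o'
  3. insert 's'  (+1)
  4. insert 't'  (+1)
  5. substitute 'l' -> 'e'  (+1)
  6. substitute 'd' -> 'r'  (+1)
Total edit operations: 4
Edit distance = 4


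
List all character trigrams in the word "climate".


Word: "climate" (length 7)
Number of trigrams = 7 - 3 + 1 = 5
  Position 0: "cli"
  Position 1: "lim"
  Position 2: "ima"
  Position 3: "mat"
  Position 4: "ate"
Trigrams = "cli", "lim", "ima", "mat", "ate"


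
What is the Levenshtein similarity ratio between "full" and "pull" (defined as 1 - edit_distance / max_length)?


Word 1: "full" (length 4)
Word 2: "pull" (length 4)
One optimal edit sequence:
  1. substitute 'f' -> 'p'  (+1)
  2. keep 'u'
  3. keep 'l'
  4. keep 'l'
Edit distance = 1
Max length = max(4, 4) = 4
Similarity = 1 - 1/4
= 0.7500


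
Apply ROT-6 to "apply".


Word: "apply"
Shift: 6
Each letter → (letter + shift) mod 26:
  'a' (0) + 6 = 6 → 'g'
  'p' (15) + 6 = 21 → 'v'
  'p' (15) + 6 = 21 → 'v'
  'l' (11) + 6 = 17 → 'r'
  'y' (24) + 6 = 4 → 'e'
Result = "gvvre"


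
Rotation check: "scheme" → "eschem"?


Word: "scheme", Candidate: "eschem"
Method: check if candidate is substring of word+word
"schemescheme" contains "eschem"? Yes
Is rotation = Yes


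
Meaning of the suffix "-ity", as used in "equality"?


Suffix: -ity
As in: equality -> equal + -ity
Meaning = quality of


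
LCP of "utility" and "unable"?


Word 1: "utility"
Word 2: "unable"
Comparing from start:
  Pos 0: 'u' == 'u'
  Pos 1: 't' != 'n' (stop)
LCP = "u" (length 1)


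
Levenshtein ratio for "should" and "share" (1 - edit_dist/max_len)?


Word 1: "should" (length 6)
Word 2: "share" (length 5)
One optimal edit sequence:
  1. keep 's'
  2. keep 'h'
  3. delete 'o'  (+1)
  4. substitute 'u' -> 'a'  (+1)
  5. substitute 'l' -> 'r'  (+1)
  6. substitute 'd' -> 'e'  (+1)
Edit distance = 4
Max length = max(6, 5) = 6
Similarity = 1 - 4/6
= 0.3333


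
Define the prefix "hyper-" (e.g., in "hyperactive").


Prefix: hyper-
Example: hyperactive (hyper- + active)
Meaning = over / excessive


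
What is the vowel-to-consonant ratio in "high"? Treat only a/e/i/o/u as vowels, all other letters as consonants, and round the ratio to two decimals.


Word: "high"
Vowels (a,e,i,o,u): 1
Consonants: 3
Ratio = 1/3
= 0.33


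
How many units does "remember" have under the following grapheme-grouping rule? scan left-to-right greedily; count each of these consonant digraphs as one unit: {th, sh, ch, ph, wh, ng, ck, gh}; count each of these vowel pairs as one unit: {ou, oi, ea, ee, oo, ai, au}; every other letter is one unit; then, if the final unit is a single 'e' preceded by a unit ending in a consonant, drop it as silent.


Word: "remember" (8 letters)
Left-to-right scan:
  [1] 'r' (letter)
  [2] 'e' (letter)
  [3] 'm' (letter)
  [4] 'e' (letter)
  [5] 'm' (letter)
  [6] 'b' (letter)
  [7] 'e' (letter)
  [8] 'r' (letter)
Units from scan: 8
Sound units = 8 units


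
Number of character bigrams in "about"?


Word: "about" (length 5)
Number of 2-grams = length - 2 + 1 = 5 - 2 + 1
= 4


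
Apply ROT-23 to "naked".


Word: "naked"
Shift: 23
Each letter → (letter + shift) mod 26:
  'n' (13) + 23 = 10 → 'k'
  'a' (0) + 23 = 23 → 'x'
  'k' (10) + 23 = 7 → 'h'
  'e' (4) + 23 = 1 → 'b'
  'd' (3) + 23 = 0 → 'a'
Result = "kxhba"


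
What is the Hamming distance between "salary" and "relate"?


Comparing character by character (same length = 6):
  Pos 0: 's' vs 'r' !=
  Pos 1: 'a' vs 'e' !=
  Pos 2: 'l' vs 'l' =
  Pos 3: 'a' vs 'a' =
  Pos 4: 'r' vs 't' !=
  Pos 5: 'y' vs 'e' !=
Hamming distance = 4


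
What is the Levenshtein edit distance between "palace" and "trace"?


Word 1: "palace" (length 6)
Word 2: "trace" (length 5)
One optimal edit sequence (insert/delete/substitute each cost 1):
  1. delete 'p'  (+1)
  2. substitute 'a' -> 't'  (+1)
  3. substitute 'l' -> 'r'  (+1)
  4. keep 'a'
  5. keep 'c'
  6. keep 'e'
Total edit operations: 3
Edit distance = 3


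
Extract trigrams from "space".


Word: "space" (length 5)
Number of trigrams = 5 - 3 + 1 = 3
  Position 0: "spa"
  Position 1: "pac"
  Position 2: "ace"
Trigrams = "spa", "pac", "ace"


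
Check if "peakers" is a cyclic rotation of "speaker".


Word: "speaker", Candidate: "peakers"
Method: check if candidate is substring of word+word
"speakerspeaker" contains "peakers"? Yes
Is rotation = Yes


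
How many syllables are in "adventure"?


Word: "adventure"
Syllable breakdown: ad / ven / ture
Counting: 3 parts
= 3 syllables


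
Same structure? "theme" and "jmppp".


Pattern of "theme": [0, 1, 2, 3, 2]
Pattern of "jmppp": [0, 1, 2, 2, 2]
Patterns do not match
Same pattern = No


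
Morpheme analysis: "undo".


Word: "undo"
Morphemes: un- + do
Each morpheme carries meaning
= 2 morphemes


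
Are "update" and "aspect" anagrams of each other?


Word 1: "update" → sorted: adeptu
Word 2: "aspect" → sorted: acepst
Same letters? adeptu != acepst
Anagram = No


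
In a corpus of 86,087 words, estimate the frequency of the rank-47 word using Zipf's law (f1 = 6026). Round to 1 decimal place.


Zipf's law: f(r) = f(1) / r
f(1) = 6026
f(47) = 6026 / 47
= 128.2 occurrences


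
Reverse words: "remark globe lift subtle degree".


Original: "remark globe lift subtle degree"
Words (1..n): remark | globe | lift | subtle | degree
Reversed (n..1): degree | subtle | lift | globe | remark
Result = "degree subtle lift globe remark"


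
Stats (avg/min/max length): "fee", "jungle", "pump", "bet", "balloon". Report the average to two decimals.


Lengths: "fee"=3, "jungle"=6, "pump"=4, "bet"=3, "balloon"=7
Sum = 23, Count = 5
Average = 23/5 = 4.60
= avg=4.60, min=3, max=7


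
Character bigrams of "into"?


Word: "into" (length 4)
Number of bigrams = 4 - 2 + 1 = 3
  Position 0: "in"
  Position 1: "nt"
  Position 2: "to"
Bigrams = "in", "nt", "to"


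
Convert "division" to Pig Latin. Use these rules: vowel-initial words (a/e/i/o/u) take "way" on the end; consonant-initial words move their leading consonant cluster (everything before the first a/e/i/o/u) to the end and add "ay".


Word: "division"
Starts with consonant(s) → move to end, add 'ay'
Consonant cluster: "d"
Pig Latin = "ivisionday"


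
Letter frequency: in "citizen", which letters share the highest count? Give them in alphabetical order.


Word: "citizen"
Letter counts:
  'c': 1
  'e': 1
  'i': 2
  'n': 1
  't': 1
  'z': 1
Maximum count = 2
Most frequent = 'i' (2 times each)


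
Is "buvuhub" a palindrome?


Word: "buvuhub"
Reversed: "buhuvub"
Forward == Backward? buvuhub != buhuvub
Palindrome = No


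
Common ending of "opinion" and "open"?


Word 1: "opinion"
Word 2: "open"
Comparing from end:
  Pos -1: 'n' == 'n'
  Pos -2: 'o' != 'e' (stop)
LCS = "n" (length 1)


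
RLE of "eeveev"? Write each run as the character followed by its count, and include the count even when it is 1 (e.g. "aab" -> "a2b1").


String: "eeveev"
Scanning for consecutive runs:
  'e' x 2
  'v' x 1
  'e' x 2
  'v' x 1
RLE = "e2v1e2v1"


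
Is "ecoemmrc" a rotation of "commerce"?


Word: "commerce", Candidate: "ecoemmrc"
Method: check if candidate is substring of word+word
"commercecommerce" contains "ecoemmrc"? No
Is rotation = No


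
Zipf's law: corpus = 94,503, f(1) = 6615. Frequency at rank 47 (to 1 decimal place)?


Zipf's law: f(r) = f(1) / r
f(1) = 6615
f(47) = 6615 / 47
= 140.7 occurrences


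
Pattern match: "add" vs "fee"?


Pattern of "add": [0, 1, 1]
Pattern of "fee": [0, 1, 1]
Patterns match
Same pattern = Yes


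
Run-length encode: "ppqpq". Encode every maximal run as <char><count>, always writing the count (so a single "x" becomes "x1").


String: "ppqpq"
Scanning for consecutive runs:
  'p' x 2
  'q' x 1
  'p' x 1
  'q' x 1
RLE = "p2q1p1q1"


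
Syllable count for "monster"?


Word: "monster"
Syllable breakdown: mon | ster
Counting: 2 parts
= 2 syllables


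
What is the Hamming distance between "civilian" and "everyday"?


Comparing character by character (same length = 8):
  Pos 0: 'c' vs 'e' !=
  Pos 1: 'i' vs 'v' !=
  Pos 2: 'v' vs 'e' !=
  Pos 3: 'i' vs 'r' !=
  Pos 4: 'l' vs 'y' !=
  Pos 5: 'i' vs 'd' !=
  Pos 6: 'a' vs 'a' =
  Pos 7: 'n' vs 'y' !=
Hamming distance = 7


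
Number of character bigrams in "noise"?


Word: "noise" (length 5)
Number of 2-grams = length - 2 + 1 = 5 - 2 + 1
= 4


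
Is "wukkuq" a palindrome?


Word: "wukkuq"
Reversed: "qukkuw"
Forward == Backward? wukkuq != qukkuw
Palindrome = No


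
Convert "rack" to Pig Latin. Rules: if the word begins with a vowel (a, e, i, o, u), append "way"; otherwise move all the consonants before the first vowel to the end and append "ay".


Word: "rack"
Starts with consonant(s) → move to end, add 'ay'
Consonant cluster: "r"
Pig Latin = "ackray"


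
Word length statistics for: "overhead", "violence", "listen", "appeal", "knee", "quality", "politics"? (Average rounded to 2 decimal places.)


Lengths: "overhead"=8, "violence"=8, "listen"=6, "appeal"=6, "knee"=4, "quality"=7, "politics"=8
Sum = 47, Count = 7
Average = 47/7 = 6.71
= avg=6.71, min=4, max=8


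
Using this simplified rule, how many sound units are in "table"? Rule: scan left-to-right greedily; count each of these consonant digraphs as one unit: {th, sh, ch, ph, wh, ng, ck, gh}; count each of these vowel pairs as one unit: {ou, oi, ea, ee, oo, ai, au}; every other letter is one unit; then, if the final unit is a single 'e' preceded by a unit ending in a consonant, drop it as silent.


Word: "table" (5 letters)
Left-to-right scan:
  (1) 't' (letter)
  (2) 'a' (letter)
  (3) 'b' (letter)
  (4) 'l' (letter)
  (5) 'e' (letter)
Units from scan: 5
Final unit is 'e' after a consonant -> drop as silent (-1)
Sound units = 4 units


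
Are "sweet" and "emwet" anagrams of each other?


Word 1: "sweet" → sorted: eestw
Word 2: "emwet" → sorted: eemtw
Same letters? eestw != eemtw
Anagram = No


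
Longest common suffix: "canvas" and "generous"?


Word 1: "canvas"
Word 2: "generous"
Comparing from end:
  Pos -1: 's' == 's'
  Pos -2: 'a' != 'u' (stop)
LCS = "s" (length 1)


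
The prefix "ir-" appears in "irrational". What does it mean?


Prefix: ir-
Example: irrational = ir- + rational
Meaning = not


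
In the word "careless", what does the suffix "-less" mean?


Suffix: -less
As in: careless -> care + -less
Meaning = without


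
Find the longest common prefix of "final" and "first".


Word 1: "final"
Word 2: "first"
Comparing from start:
  Pos 0: 'f' == 'f'
  Pos 1: 'i' == 'i'
  Pos 2: 'n' != 'r' (stop)
LCP = "fi" (length 2)


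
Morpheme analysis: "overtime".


Word: "overtime"
Morphemes: over- + time
Each morpheme carries meaning
= 2 morphemes


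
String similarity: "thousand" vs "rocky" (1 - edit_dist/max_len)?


Word 1: "thousand" (length 8)
Word 2: "rocky" (length 5)
One optimal edit sequence:
  1. delete 't'  (+1)
  2. substitute 'h' -> 'r'  (+1)
  3. keep 'o'
  4. delete 'u'  (+1)
  5. delete 's'  (+1)
  6. substitute 'a' -> 'c'  (+1)
  7. substitute 'n' -> 'k'  (+1)
  8. substitute 'd' -> 'y'  (+1)
Edit distance = 7
Max length = max(8, 5) = 8
Similarity = 1 - 7/8
= 0.1250


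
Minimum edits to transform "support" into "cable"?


Word 1: "support" (length 7)
Word 2: "cable" (length 5)
One optimal edit sequence (insert/delete/substitute each cost 1):
  1. delete 's'  (+1)
  2. delete 'u'  (+1)
  3. substitute 'p' -> 'c'  (+1)
  4. substitute 'p' -> 'a'  (+1)
  5. substitute 'o' -> 'b'  (+1)
  6. substitute 'r' -> 'l'  (+1)
  7. substitute 't' -> 'e'  (+1)
Total edit operations: 7
Edit distance = 7


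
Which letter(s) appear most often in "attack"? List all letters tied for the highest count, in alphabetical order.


Word: "attack"
Letter counts:
  'a': 2
  'c': 1
  'k': 1
  't': 2
Maximum count = 2
Most frequent = 'a', 't' (2 times each)


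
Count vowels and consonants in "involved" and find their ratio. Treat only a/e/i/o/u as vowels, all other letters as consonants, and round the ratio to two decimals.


Word: "involved"
Vowels (a,e,i,o,u): 3
Consonants: 5
Ratio = 3/5
= 0.60


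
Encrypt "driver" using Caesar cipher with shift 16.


Word: "driver"
Shift: 16
Each letter → (letter + shift) mod 26:
  'd' (3) + 16 = 19 → 't'
  'r' (17) + 16 = 7 → 'h'
  'i' (8) + 16 = 24 → 'y'
  'v' (21) + 16 = 11 → 'l'
  'e' (4) + 16 = 20 → 'u'
  'r' (17) + 16 = 7 → 'h'
Result = "thyluh"


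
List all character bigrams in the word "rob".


Word: "rob" (length 3)
Number of bigrams = 3 - 2 + 1 = 2
  Position 0: "ro"
  Position 1: "ob"
Bigrams = "ro", "ob"


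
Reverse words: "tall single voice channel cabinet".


Original: "tall single voice channel cabinet"
Words (1..n): tall | single | voice | channel | cabinet
Reversed (n..1): cabinet | channel | voice | single | tall
Result = "cabinet channel voice single tall"


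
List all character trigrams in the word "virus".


Word: "virus" (length 5)
Number of trigrams = 5 - 3 + 1 = 3
  Position 0: "vir"
  Position 1: "iru"
  Position 2: "rus"
Trigrams = "vir", "iru", "rus"


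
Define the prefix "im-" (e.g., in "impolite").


Prefix: im-
Example: impolite = im- + polite
Meaning = not / into


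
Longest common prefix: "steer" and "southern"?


Word 1: "steer"
Word 2: "southern"
Comparing from start:
  Pos 0: 's' == 's'
  Pos 1: 't' != 'o' (stop)
LCP = "s" (length 1)


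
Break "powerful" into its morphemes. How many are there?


Word: "powerful"
Morphemes: power / -ful
Each morpheme carries meaning
= 2 morphemes


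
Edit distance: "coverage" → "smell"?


Word 1: "coverage" (length 8)
Word 2: "smell" (length 5)
One optimal edit sequence (insert/delete/substitute each cost 1):
  1. delete 'c'  (+1)
  2. substitute 'o' -> 's'  (+1)
  3. substitute 'v' -> 'm'  (+1)
  4. keep 'e'
  5. delete 'r'  (+1)
  6. delete 'a'  (+1)
  7. substitute 'g' -> 'l'  (+1)
  8. substitute 'e' -> 'l'  (+1)
Total edit operations: 7
Edit distance = 7


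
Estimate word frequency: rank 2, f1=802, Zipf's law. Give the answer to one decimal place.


Zipf's law: f(r) = f(1) / r
f(1) = 802
f(2) = 802 / 2
= 401.0 occurrences


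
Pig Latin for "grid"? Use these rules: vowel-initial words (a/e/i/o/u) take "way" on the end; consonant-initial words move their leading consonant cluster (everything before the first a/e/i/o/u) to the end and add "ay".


Word: "grid"
Starts with consonant(s) → move to end, add 'ay'
Consonant cluster: "gr"
Pig Latin = "idgray"


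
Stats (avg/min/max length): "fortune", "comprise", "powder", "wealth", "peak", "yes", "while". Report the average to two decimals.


Lengths: "fortune"=7, "comprise"=8, "powder"=6, "wealth"=6, "peak"=4, "yes"=3, "while"=5
Sum = 39, Count = 7
Average = 39/7 = 5.57
= avg=5.57, min=3, max=8


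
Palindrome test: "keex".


Word: "keex"
Reversed: "xeek"
Forward == Backward? keex != xeek
Palindrome = No


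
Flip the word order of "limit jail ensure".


Original: "limit jail ensure"
Words (1..n): limit | jail | ensure
Reversed (n..1): ensure | jail | limit
Result = "ensure jail limit"


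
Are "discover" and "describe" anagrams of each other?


Word 1: "discover" → sorted: cdeiorsv
Word 2: "describe" → sorted: bcdeeirs
Same letters? cdeiorsv != bcdeeirs
Anagram = No


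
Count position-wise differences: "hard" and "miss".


Comparing character by character (same length = 4):
  Pos 0: 'h' vs 'm' !=
  Pos 1: 'a' vs 'i' !=
  Pos 2: 'r' vs 's' !=
  Pos 3: 'd' vs 's' !=
Hamming distance = 4


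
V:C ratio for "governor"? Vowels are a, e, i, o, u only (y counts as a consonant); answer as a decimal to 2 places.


Word: "governor"
Vowels (a,e,i,o,u): 3
Consonants: 5
Ratio = 3/5
= 0.60


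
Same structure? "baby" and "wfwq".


Pattern of "baby": [0, 1, 0, 2]
Pattern of "wfwq": [0, 1, 0, 2]
Patterns match
Same pattern = Yes


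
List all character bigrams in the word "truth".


Word: "truth" (length 5)
Number of bigrams = 5 - 2 + 1 = 4
  Position 0: "tr"
  Position 1: "ru"
  Position 2: "ut"
  Position 3: "th"
Bigrams = "tr", "ru", "ut", "th"


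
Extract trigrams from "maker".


Word: "maker" (length 5)
Number of trigrams = 5 - 3 + 1 = 3
  Position 0: "mak"
  Position 1: "ake"
  Position 2: "ker"
Trigrams = "mak", "ake", "ker"


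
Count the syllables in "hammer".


Word: "hammer"
Syllable breakdown: ham | mer
Counting: 2 parts
= 2 syllables


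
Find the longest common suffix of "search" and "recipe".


Word 1: "search"
Word 2: "recipe"
Comparing from end:
  Pos -1: 'h' != 'e' (stop)
LCS = "" (length 0)


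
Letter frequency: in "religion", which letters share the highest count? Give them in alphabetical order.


Word: "religion"
Letter counts:
  'e': 1
  'g': 1
  'i': 2
  'l': 1
  'n': 1
  'o': 1
  'r': 1
Maximum count = 2
Most frequent = 'i' (2 times each)


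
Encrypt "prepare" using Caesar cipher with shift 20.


Word: "prepare"
Shift: 20
Each letter → (letter + shift) mod 26:
  'p' (15) + 20 = 9 → 'j'
  'r' (17) + 20 = 11 → 'l'
  'e' (4) + 20 = 24 → 'y'
  'p' (15) + 20 = 9 → 'j'
  'a' (0) + 20 = 20 → 'u'
  'r' (17) + 20 = 11 → 'l'
  'e' (4) + 20 = 24 → 'y'
Result = "jlyjuly"


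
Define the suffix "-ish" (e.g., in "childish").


Suffix: -ish
As in: childish -> child + -ish
Meaning = somewhat / having the qualities of


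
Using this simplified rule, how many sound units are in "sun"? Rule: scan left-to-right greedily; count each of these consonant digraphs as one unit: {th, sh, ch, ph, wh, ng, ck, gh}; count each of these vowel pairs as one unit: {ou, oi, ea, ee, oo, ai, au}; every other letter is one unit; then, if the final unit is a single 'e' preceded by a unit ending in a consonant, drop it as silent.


Word: "sun" (3 letters)
Left-to-right scan:
  1. 's' (letter)
  2. 'u' (letter)
  3. 'n' (letter)
Units from scan: 3
Sound units = 3 units


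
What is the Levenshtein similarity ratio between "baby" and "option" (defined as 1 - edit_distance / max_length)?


Word 1: "baby" (length 4)
Word 2: "option" (length 6)
One optimal edit sequence:
  1. insert 'o'  (+1)
  2. insert 'p'  (+1)
  3. substitute 'b' -> 't'  (+1)
  4. substitute 'a' -> 'i'  (+1)
  5. substitute 'b' -> 'o'  (+1)
  6. substitute 'y' -> 'n'  (+1)
Edit distance = 6
Max length = max(4, 6) = 6
Similarity = 1 - 6/6
= 0.0000


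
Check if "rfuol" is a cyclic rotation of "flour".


Word: "flour", Candidate: "rfuol"
Method: check if candidate is substring of word+word
"flourflour" contains "rfuol"? No
Is rotation = No


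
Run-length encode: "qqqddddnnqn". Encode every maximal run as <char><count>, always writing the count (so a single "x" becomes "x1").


String: "qqqddddnnqn"
Scanning for consecutive runs:
  'q' x 3
  'd' x 4
  'n' x 2
  'q' x 1
  'n' x 1
RLE = "q3d4n2q1n1"


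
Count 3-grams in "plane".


Word: "plane" (length 5)
Number of 3-grams = length - 3 + 1 = 5 - 3 + 1
= 3


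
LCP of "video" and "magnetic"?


Word 1: "video"
Word 2: "magnetic"
Comparing from start:
  Pos 0: 'v' != 'm' (stop)
LCP = "" (length 0)


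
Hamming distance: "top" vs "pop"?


Comparing character by character (same length = 3):
  Pos 0: 't' vs 'p' !=
  Pos 1: 'o' vs 'o' =
  Pos 2: 'p' vs 'p' =
Hamming distance = 1


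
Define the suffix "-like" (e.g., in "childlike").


Suffix: -like
As in: childlike -> child + -like
Meaning = resembling


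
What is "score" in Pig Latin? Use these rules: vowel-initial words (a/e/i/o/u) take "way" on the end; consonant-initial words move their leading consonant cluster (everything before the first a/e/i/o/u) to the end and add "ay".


Word: "score"
Starts with consonant(s) → move to end, add 'ay'
Consonant cluster: "sc"
Pig Latin = "orescay"


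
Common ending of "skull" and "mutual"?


Word 1: "skull"
Word 2: "mutual"
Comparing from end:
  Pos -1: 'l' == 'l'
  Pos -2: 'l' != 'a' (stop)
LCS = "l" (length 1)


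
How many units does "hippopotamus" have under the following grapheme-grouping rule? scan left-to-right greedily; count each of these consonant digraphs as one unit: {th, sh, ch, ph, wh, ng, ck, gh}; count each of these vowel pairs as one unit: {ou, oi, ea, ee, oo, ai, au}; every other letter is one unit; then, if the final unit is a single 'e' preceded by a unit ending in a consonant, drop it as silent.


Word: "hippopotamus" (12 letters)
Left-to-right scan:
  [1] 'h' (letter)
  [2] 'i' (letter)
  [3] 'p' (letter)
  [4] 'p' (letter)
  [5] 'o' (letter)
  [6] 'p' (letter)
  [7] 'o' (letter)
  [8] 't' (letter)
  [9] 'a' (letter)
  [10] 'm' (letter)
  [11] 'u' (letter)
  [12] 's' (letter)
Units from scan: 12
Sound units = 12 units


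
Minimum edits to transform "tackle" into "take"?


Word 1: "tackle" (length 6)
Word 2: "take" (length 4)
One optimal edit sequence (insert/delete/substitute each cost 1):
  1. keep 't'
  2. keep 'a'
  3. delete 'c'  (+1)
  4. keep 'k'
  5. delete 'l'  (+1)
  6. keep 'e'
Total edit operations: 2
Edit distance = 2


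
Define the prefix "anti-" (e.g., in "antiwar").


Prefix: anti-
As in: antiwar -> anti- + war
Meaning = against


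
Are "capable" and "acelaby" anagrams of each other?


Word 1: "capable" → sorted: aabcelp
Word 2: "acelaby" → sorted: aabcely
Same letters? aabcelp != aabcely
Anagram = No


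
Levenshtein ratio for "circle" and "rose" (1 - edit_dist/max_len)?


Word 1: "circle" (length 6)
Word 2: "rose" (length 4)
One optimal edit sequence:
  1. delete 'c'  (+1)
  2. delete 'i'  (+1)
  3. keep 'r'
  4. substitute 'c' -> 'o'  (+1)
  5. substitute 'l' -> 's'  (+1)
  6. keep 'e'
Edit distance = 4
Max length = max(6, 4) = 6
Similarity = 1 - 4/6
= 0.3333


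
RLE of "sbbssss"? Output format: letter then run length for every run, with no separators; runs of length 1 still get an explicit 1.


String: "sbbssss"
Scanning for consecutive runs:
  's' x 1
  'b' x 2
  's' x 4
RLE = "s1b2s4"


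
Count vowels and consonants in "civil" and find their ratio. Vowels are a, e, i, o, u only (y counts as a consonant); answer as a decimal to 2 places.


Word: "civil"
Vowels (a,e,i,o,u): 2
Consonants: 3
Ratio = 2/3
= 0.67


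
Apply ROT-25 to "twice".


Word: "twice"
Shift: 25
Each letter → (letter + shift) mod 26:
  't' (19) + 25 = 18 → 's'
  'w' (22) + 25 = 21 → 'v'
  'i' (8) + 25 = 7 → 'h'
  'c' (2) + 25 = 1 → 'b'
  'e' (4) + 25 = 3 → 'd'
Result = "svhbd"


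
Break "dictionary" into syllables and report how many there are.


Word: "dictionary"
Syllable breakdown: dic | tion | ar | y
Counting: 4 parts
= 4 syllables
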